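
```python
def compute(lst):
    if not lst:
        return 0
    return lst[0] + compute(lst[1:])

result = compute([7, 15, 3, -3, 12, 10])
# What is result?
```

7 + 15 + 3 + (-3) + 12 + 10 + 0 = 44

Answer: 44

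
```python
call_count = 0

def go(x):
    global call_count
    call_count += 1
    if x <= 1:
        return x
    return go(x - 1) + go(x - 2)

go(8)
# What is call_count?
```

Calls(x) = 1 + Calls(x-1) + Calls(x-2); Calls(0)=Calls(1)=1. For x=8 this gives 67.

Answer: 67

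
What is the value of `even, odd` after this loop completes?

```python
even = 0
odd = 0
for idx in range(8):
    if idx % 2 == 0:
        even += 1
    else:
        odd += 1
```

Count evens and odds in range(8)
`even, odd` takes the values: (0, 0) → (1, 0) → (1, 1) → (2, 1) → (2, 2) → (3, 2) → (3, 3) → (4, 3) → (4, 4)

Answer: 4, 4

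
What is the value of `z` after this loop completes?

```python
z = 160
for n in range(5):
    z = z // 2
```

Halve 5 times: 160 // 2^5 = 5
`z` takes the values: 160 → 80 → 40 → 20 → 10 → 5

Answer: 5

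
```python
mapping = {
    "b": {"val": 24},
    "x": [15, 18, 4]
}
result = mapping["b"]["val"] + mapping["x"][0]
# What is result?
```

Trace:
`mapping = { ...` → mapping = {'b': {'val': 24}, 'x': [15, 18, 4]}
`result = mapping["b"]["val"] + mapping["x"][0]` → result = 39
So result = 39

Answer: 39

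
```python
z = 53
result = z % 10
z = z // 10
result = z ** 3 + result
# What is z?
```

Trace:
`z = 53` → z = 53
`result = z % 10` → result = 3
`z = z // 10` → z = 5
`result = z ** 3 + result` → result = 128
So z = 5

Answer: 5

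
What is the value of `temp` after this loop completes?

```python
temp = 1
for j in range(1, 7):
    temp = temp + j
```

Start at 1, add 1 through 6
`temp` takes the values: 1 → 2 → 4 → 7 → 11 → 16 → 22

Answer: 22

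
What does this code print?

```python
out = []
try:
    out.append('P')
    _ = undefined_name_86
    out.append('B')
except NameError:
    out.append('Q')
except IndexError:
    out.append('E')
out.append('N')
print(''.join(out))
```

Execution trace: 'P' (try body) → 'Q' (except NameError) → 'N' (after the try/except). Output: PQN

Answer: PQN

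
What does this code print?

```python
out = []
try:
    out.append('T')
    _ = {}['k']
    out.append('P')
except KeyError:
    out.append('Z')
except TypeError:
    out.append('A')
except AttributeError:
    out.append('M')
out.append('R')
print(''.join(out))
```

Execution trace: 'T' (try body) → 'Z' (except KeyError) → 'R' (after the try/except). Output: TZR

Answer: TZR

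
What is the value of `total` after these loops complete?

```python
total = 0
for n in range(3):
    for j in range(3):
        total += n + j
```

Sum of all n+j for n,j in 3x3
`total` takes the values: 0 → 1 → 3 → 4 → 6 → 9 → 11 → 14 → 18

Answer: 18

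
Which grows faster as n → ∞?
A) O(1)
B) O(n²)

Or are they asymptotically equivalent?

O(1) vs O(n²): Higher order terms dominate.

Answer: B) O(n²) grows faster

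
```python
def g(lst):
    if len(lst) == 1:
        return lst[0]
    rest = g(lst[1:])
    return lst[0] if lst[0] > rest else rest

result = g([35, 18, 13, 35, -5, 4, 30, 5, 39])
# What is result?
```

Recursive max over [35, 18, 13, 35, -5, 4, 30, 5, 39] = 39

Answer: 39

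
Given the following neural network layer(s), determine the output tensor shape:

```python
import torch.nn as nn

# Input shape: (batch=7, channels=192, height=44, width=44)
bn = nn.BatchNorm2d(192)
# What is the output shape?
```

Input: (7, 192, 44, 44) -> Output: (7, 192, 44, 44)

Answer: (7, 192, 44, 44)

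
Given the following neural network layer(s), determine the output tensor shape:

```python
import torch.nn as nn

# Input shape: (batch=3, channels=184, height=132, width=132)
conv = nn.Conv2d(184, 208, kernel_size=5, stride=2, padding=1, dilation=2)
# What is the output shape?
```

Input: (3, 184, 132, 132) -> Output: (3, 208, 63, 63)

Answer: (3, 208, 63, 63)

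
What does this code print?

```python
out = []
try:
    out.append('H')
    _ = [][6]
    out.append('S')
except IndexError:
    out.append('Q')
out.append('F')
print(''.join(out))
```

Execution trace: 'H' (try body) → 'Q' (except IndexError) → 'F' (after the try/except). Output: HQF

Answer: HQF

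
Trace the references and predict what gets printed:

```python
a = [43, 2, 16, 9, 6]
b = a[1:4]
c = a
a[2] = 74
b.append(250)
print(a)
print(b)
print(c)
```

Key concept: slice vs alias.
Step by step:
`a = [43, 2, 16, 9, 6]` → a = [43, 2, 16, 9, 6]
`b = a[1:4]` → b = [2, 16, 9]
`c = a` → c = [43, 2, 16, 9, 6] (same object as a)
`a[2] = 74` → a = [43, 2, 74, 9, 6] (same object as c); c = [43, 2, 74, 9, 6] (same object as a)
`b.append(250)` → b = [2, 16, 9, 250]
`print(a)` → prints [43, 2, 74, 9, 6]
`print(b)` → prints [2, 16, 9, 250]
`print(c)` → prints [43, 2, 74, 9, 6]

Answer:
[43, 2, 74, 9, 6]
[2, 16, 9, 250]
[43, 2, 74, 9, 6]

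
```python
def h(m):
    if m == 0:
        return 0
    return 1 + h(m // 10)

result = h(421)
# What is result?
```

Count of digits of 421: 3

Answer: 3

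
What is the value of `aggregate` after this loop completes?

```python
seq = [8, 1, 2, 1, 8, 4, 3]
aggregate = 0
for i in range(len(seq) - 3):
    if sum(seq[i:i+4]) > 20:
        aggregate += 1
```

Count windows with sum > 20
`aggregate` takes the values: 0

Answer: 0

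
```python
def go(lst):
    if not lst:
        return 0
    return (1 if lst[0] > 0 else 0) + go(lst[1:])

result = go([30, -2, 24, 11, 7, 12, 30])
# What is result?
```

Count of positive elements in [30, -2, 24, 11, 7, 12, 30] = 6

Answer: 6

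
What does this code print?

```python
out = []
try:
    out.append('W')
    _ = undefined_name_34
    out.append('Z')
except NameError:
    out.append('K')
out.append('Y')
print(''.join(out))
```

Execution trace: 'W' (try body) → 'K' (except NameError) → 'Y' (after the try/except). Output: WKY

Answer: WKY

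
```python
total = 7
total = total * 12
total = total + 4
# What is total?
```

Trace:
`total = 7` → total = 7
`total = total * 12` → total = 84
`total = total + 4` → total = 88
So total = 88

Answer: 88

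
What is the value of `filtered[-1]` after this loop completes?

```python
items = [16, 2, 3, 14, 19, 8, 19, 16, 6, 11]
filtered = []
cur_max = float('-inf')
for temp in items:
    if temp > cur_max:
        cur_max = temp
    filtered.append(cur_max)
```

Running max ends at 19
`filtered` takes the values: [] → [16] → [16, 16] → [16, 16, 16] → [16, 16, 16, 16] → [16, 16, 16, 16, 19] → [16, 16, 16, 16, 19, 19] → [16, 16, 16, 16, 19, 19, 19] → [16, 16, 16, 16, 19, 19, 19, 19] → [16, 16, 16, 16, 19, 19, 19, 19, 19] → [16, 16, 16, 16, 19, 19, 19, 19, 19, 19]
So `filtered[-1]` = 19

Answer: 19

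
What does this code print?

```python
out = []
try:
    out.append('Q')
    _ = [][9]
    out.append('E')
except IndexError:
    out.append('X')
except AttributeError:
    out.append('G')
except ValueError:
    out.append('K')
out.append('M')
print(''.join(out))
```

Execution trace: 'Q' (try body) → 'X' (except IndexError) → 'M' (after the try/except). Output: QXM

Answer: QXM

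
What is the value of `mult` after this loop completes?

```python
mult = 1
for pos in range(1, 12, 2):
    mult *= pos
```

Product of 1, 3, 5, ... up to 11
`mult` takes the values: 1 → 3 → 15 → 105 → 945 → 10395

Answer: 10395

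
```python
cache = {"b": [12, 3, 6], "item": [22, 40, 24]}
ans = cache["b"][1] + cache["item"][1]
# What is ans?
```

Trace:
`cache = {"b": [12, 3, 6], "item": [22, 40, 24]}` → cache = {'b': [12, 3, 6], 'item': [22, 40, 24]}
`ans = cache["b"][1] + cache["item"][1]` → ans = 43
So ans = 43

Answer: 43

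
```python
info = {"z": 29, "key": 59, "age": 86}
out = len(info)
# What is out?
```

Trace:
`info = {"z": 29, "key": 59, "age": 86}` → info = {'z': 29, 'key': 59, 'age': 86}
`out = len(info)` → out = 3
So out = 3

Answer: 3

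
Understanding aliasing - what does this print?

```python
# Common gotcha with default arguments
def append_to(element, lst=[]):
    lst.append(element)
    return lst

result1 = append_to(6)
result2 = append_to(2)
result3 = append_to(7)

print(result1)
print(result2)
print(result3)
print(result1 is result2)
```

Key concept: mutable default argument gotcha.
Step by step:
`result1 = append_to(6)` → result1 = [6]
`result2 = append_to(2)` → result1 = [6, 2] (same object as result2); result2 = [6, 2] (same object as result1)
`result3 = append_to(7)` → result1 = [6, 2, 7] (same object as result2, result3); result2 = [6, 2, 7] (same object as result1, result3); result3 = [6, 2, 7] (same object as result1, result2)
`print(result1)` → prints [6, 2, 7]
`print(result2)` → prints [6, 2, 7]
`print(result3)` → prints [6, 2, 7]
`print(result1 is result2)` → prints True

Answer:
[6, 2, 7]
[6, 2, 7]
[6, 2, 7]
True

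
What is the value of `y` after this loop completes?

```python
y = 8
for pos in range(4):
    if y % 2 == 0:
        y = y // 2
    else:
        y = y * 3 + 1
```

Collatz-style transformation from 8
`y` takes the values: 8 → 4 → 2 → 1 → 4

Answer: 4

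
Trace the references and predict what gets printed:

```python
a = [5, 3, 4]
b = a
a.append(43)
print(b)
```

Key concept: basic list aliasing.
Step by step:
`a = [5, 3, 4]` → a = [5, 3, 4]
`b = a` → b = [5, 3, 4] (same object as a)
`a.append(43)` → a = [5, 3, 4, 43] (same object as b); b = [5, 3, 4, 43] (same object as a)
`print(b)` → prints [5, 3, 4, 43]

Answer: [5, 3, 4, 43]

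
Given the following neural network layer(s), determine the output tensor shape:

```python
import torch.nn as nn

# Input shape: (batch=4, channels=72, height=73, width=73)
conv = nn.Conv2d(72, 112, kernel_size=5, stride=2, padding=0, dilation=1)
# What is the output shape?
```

Input: (4, 72, 73, 73) -> Output: (4, 112, 35, 35)

Answer: (4, 112, 35, 35)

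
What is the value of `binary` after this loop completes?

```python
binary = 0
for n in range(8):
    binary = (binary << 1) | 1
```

Build 8 consecutive 1-bits: 0b11111111
`binary` takes the values: 0 → 1 → 3 → 7 → 15 → 31 → 63 → 127 → 255

Answer: 255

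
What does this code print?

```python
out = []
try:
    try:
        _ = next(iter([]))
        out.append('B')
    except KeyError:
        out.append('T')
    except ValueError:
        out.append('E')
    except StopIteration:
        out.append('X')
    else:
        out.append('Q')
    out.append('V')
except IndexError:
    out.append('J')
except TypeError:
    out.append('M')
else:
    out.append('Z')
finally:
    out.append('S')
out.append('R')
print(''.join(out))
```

Execution trace: 'X' (inner except StopIteration) → 'V' (try body, no exception) → 'Z' (else) → 'S' (finally) → 'R' (after the try/except). Output: XVZSR

Answer: XVZSR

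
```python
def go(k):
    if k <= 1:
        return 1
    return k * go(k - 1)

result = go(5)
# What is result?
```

go(5) = 5 * 4 * 3 * 2 * 1 = 120

Answer: 120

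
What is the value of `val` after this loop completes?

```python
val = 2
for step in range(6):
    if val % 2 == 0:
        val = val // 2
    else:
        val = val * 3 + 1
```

Collatz-style transformation from 2
`val` takes the values: 2 → 1 → 4 → 2 → 1 → 4 → 2

Answer: 2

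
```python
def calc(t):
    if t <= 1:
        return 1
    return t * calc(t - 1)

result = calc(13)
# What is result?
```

calc(13) = 13 * 12 * 11 * 10 * 9 * 8 * 7 * 6 * 5 * 4 * 3 * 2 * 1 = 6227020800

Answer: 6227020800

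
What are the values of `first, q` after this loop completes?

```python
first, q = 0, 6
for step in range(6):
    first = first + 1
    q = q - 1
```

first goes 0→6, q goes 6→0
`first, q` takes the values: (0, 6) → (1, 6) → (1, 5) → (2, 5) → (2, 4) → (3, 4) → (3, 3) → (4, 3) → (4, 2) → (5, 2) → (5, 1) → (6, 1) → (6, 0)

Answer: 6, 0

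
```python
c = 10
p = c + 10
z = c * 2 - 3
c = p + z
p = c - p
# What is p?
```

Trace:
`c = 10` → c = 10
`p = c + 10` → p = 20
`z = c * 2 - 3` → z = 17
`c = p + z` → c = 37
`p = c - p` → p = 17
So p = 17

Answer: 17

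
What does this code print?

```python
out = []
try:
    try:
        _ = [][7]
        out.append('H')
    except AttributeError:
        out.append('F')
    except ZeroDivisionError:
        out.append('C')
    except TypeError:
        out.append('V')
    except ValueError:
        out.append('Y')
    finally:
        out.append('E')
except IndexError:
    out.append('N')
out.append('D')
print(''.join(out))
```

Execution trace: 'E' (finally) → 'N' (outer except IndexError) → 'D' (after the try/except). Output: END

Answer: END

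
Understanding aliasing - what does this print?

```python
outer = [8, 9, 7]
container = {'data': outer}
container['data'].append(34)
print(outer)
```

Key concept: dict holds reference to list.
Step by step:
`outer = [8, 9, 7]` → outer = [8, 9, 7]
`container = {'data': outer}` → container = {'data': [8, 9, 7]}
`container['data'].append(34)` → outer = [8, 9, 7, 34]; container = {'data': [8, 9, 7, 34]}
`print(outer)` → prints [8, 9, 7, 34]

Answer: [8, 9, 7, 34]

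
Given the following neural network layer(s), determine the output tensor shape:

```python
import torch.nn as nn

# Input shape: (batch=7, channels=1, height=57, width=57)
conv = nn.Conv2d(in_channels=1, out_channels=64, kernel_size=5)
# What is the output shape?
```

Input: (7, 1, 57, 57) -> Output: (7, 64, 53, 53)

Answer: (7, 64, 53, 53)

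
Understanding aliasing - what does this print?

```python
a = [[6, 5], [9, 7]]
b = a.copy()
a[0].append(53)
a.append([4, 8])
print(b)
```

Key concept: shallow copy with nested lists.
Step by step:
`a = [[6, 5], [9, 7]]` → a = [[6, 5], [9, 7]]
`b = a.copy()` → b = [[6, 5], [9, 7]]
`a[0].append(53)` → a = [[6, 5, 53], [9, 7]]; b = [[6, 5, 53], [9, 7]]
`a.append([4, 8])` → a = [[6, 5, 53], [9, 7], [4, 8]]
`print(b)` → prints [[6, 5, 53], [9, 7]]

Answer: [[6, 5, 53], [9, 7]]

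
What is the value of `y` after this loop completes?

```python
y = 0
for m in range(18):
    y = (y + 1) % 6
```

Increment mod 6, 18 times = 0
`y` takes the values: 0 → 1 → 2 → 3 → 4 → 5 → 0 → 1 → 2 → 3 → 4 → 5 → 0 → 1 → 2 → 3 → 4 → 5 → 0

Answer: 0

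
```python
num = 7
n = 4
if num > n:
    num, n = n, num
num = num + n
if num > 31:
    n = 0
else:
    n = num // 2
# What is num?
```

Trace:
`num = 7` → num = 7
`n = 4` → n = 4
`if num > n: ...` → num > n is True → num = 4; n = 7
`num = num + n` → num = 11
`if num > 31: ...` → num > 31 is False, take else branch → n = 5
So num = 11

Answer: 11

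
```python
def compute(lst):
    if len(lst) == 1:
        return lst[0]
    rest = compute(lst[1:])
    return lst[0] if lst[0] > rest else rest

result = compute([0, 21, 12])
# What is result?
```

Recursive max over [0, 21, 12] = 21

Answer: 21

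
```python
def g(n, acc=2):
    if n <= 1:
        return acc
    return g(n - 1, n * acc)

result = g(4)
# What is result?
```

Accumulator trace (n, acc): (4, 2) -> (3, 8) -> (2, 24) -> (1, 48) -> return 48

Answer: 48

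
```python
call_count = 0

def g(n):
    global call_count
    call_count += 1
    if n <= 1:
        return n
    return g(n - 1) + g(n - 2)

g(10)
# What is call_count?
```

Calls(n) = 1 + Calls(n-1) + Calls(n-2); Calls(0)=Calls(1)=1. For n=10 this gives 177.

Answer: 177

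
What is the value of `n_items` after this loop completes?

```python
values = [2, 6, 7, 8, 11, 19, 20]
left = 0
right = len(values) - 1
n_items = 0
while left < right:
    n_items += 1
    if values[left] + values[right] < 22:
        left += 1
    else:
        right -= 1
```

Steps to find pair summing to 22
`n_items` takes the values: 0 → 1 → 2 → 3 → 4 → 5 → 6

Answer: 6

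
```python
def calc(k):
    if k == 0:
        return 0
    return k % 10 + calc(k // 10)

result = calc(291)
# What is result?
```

Sum of digits of 291: 1 + 9 + 2 = 12

Answer: 12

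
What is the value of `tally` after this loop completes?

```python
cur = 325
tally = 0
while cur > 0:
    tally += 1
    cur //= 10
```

Count digits by repeated division by 10
`tally` takes the values: 0 → 1 → 2 → 3

Answer: 3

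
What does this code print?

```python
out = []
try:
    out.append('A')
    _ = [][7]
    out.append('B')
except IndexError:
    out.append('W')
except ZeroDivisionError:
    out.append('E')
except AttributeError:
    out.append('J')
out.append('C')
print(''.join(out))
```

Execution trace: 'A' (try body) → 'W' (except IndexError) → 'C' (after the try/except). Output: AWC

Answer: AWC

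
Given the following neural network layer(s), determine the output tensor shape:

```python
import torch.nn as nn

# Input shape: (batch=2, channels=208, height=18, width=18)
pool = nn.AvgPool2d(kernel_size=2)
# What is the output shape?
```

Input: (2, 208, 18, 18) -> Output: (2, 208, 9, 9)

Answer: (2, 208, 9, 9)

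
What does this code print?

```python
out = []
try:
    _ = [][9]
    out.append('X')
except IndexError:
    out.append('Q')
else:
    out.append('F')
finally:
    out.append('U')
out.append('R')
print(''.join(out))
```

Execution trace: 'Q' (except IndexError) → 'U' (finally) → 'R' (after the try/except). Output: QUR

Answer: QUR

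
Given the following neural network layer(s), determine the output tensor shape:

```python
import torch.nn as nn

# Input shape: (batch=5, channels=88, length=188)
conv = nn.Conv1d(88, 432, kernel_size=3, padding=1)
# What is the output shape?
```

Input: (5, 88, 188) -> Output: (5, 432, 188)

Answer: (5, 432, 188)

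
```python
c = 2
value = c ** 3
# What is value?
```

Trace:
`c = 2` → c = 2
`value = c ** 3` → value = 8
So value = 8

Answer: 8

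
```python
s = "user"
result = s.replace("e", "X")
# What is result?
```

Trace:
`s = "user"` → s = 'user'
`result = s.replace("e", "X")` → result = 'usXr'
So result = 'usXr'

Answer: 'usXr'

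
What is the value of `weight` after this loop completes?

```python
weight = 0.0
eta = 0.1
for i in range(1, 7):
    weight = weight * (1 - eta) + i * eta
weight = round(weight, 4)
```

Moving average with lr=0.1
`weight` takes the values: 0.0 → 0.1 → 0.29 → 0.561 → 0.9049 → 1.31441 → 1.782969 → 1.783

Answer: 1.783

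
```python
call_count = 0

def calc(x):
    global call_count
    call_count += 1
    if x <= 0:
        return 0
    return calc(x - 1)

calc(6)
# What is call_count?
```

Linear recursion stepping by 1: 7 calls from x=6 down to ≤0.

Answer: 7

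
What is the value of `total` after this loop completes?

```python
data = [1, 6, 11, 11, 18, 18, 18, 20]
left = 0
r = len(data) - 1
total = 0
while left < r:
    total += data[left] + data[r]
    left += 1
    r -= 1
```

Sum of pairs from ends
`total` takes the values: 0 → 21 → 45 → 74 → 103

Answer: 103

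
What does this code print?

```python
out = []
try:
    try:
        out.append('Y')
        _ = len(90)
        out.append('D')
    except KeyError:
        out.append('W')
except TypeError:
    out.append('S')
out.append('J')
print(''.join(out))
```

Execution trace: 'Y' (try body) → 'S' (outer except TypeError) → 'J' (after the try/except). Output: YSJ

Answer: YSJ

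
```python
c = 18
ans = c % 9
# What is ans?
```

Trace:
`c = 18` → c = 18
`ans = c % 9` → ans = 0
So ans = 0

Answer: 0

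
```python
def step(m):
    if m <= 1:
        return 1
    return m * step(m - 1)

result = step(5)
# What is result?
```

step(5) = 5 * 4 * 3 * 2 * 1 = 120

Answer: 120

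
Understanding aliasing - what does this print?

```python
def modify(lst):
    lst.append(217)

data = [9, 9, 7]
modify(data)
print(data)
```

Key concept: function modifies passed list.
Step by step:
`data = [9, 9, 7]` → data = [9, 9, 7]
`modify(data)` → data = [9, 9, 7, 217]
`print(data)` → prints [9, 9, 7, 217]

Answer: [9, 9, 7, 217]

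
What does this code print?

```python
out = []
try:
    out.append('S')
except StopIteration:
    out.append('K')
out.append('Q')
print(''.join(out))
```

Execution trace: 'S' (try body, no exception) → 'Q' (after the try/except). Output: SQ

Answer: SQ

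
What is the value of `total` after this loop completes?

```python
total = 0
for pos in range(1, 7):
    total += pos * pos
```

Sum of squares 1² to 6² = 91
`total` takes the values: 0 → 1 → 5 → 14 → 30 → 55 → 91

Answer: 91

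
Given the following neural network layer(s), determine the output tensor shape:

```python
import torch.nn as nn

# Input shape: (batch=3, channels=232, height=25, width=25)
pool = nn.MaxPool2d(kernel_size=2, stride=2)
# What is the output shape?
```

Input: (3, 232, 25, 25) -> Output: (3, 232, 12, 12)

Answer: (3, 232, 12, 12)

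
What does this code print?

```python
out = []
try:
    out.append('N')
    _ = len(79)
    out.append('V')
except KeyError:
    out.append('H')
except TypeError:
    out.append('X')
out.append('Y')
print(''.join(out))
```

Execution trace: 'N' (try body) → 'X' (except TypeError) → 'Y' (after the try/except). Output: NXY

Answer: NXY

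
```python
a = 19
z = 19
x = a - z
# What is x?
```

Trace:
`a = 19` → a = 19
`z = 19` → z = 19
`x = a - z` → x = 0
So x = 0

Answer: 0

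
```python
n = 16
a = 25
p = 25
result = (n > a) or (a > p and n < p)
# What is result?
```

Trace:
`n = 16` → n = 16
`a = 25` → a = 25
`p = 25` → p = 25
`result = (n > a) or (a > p and n < p)` → result = False
So result = False

Answer: False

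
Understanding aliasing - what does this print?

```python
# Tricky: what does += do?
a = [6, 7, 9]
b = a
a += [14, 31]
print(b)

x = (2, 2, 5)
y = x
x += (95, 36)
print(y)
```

Key concept: += behavior differs for mutable vs immutable.
Step by step:
`a = [6, 7, 9]` → a = [6, 7, 9]
`b = a` → b = [6, 7, 9] (same object as a)
`a += [14, 31]` → a = [6, 7, 9, 14, 31] (same object as b); b = [6, 7, 9, 14, 31] (same object as a)
`print(b)` → prints [6, 7, 9, 14, 31]
`x = (2, 2, 5)` → x = (2, 2, 5)
`y = x` → y = (2, 2, 5)
`x += (95, 36)` → x = (2, 2, 5, 95, 36)
`print(y)` → prints (2, 2, 5)

Answer:
[6, 7, 9, 14, 31]
(2, 2, 5)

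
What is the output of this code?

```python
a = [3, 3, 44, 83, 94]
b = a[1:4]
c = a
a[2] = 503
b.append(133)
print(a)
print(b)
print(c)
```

Key concept: slice vs alias.
Step by step:
`a = [3, 3, 44, 83, 94]` → a = [3, 3, 44, 83, 94]
`b = a[1:4]` → b = [3, 44, 83]
`c = a` → c = [3, 3, 44, 83, 94] (same object as a)
`a[2] = 503` → a = [3, 3, 503, 83, 94] (same object as c); c = [3, 3, 503, 83, 94] (same object as a)
`b.append(133)` → b = [3, 44, 83, 133]
`print(a)` → prints [3, 3, 503, 83, 94]
`print(b)` → prints [3, 44, 83, 133]
`print(c)` → prints [3, 3, 503, 83, 94]

Answer:
[3, 3, 503, 83, 94]
[3, 44, 83, 133]
[3, 3, 503, 83, 94]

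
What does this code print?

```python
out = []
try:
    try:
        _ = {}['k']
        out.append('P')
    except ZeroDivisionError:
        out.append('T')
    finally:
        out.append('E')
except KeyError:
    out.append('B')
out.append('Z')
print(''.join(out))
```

Execution trace: 'E' (finally) → 'B' (outer except KeyError) → 'Z' (after the try/except). Output: EBZ

Answer: EBZ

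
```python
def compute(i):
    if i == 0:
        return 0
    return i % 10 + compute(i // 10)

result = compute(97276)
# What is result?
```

Sum of digits of 97276: 6 + 7 + 2 + 7 + 9 = 31

Answer: 31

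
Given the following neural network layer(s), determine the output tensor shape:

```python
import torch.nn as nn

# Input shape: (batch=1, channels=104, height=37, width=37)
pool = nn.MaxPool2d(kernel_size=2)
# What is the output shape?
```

Input: (1, 104, 37, 37) -> Output: (1, 104, 18, 18)

Answer: (1, 104, 18, 18)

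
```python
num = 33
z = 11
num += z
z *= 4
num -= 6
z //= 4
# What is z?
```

Trace:
`num = 33` → num = 33
`z = 11` → z = 11
`num += z` → num = 44
`z *= 4` → z = 44
`num -= 6` → num = 38
`z //= 4` → z = 11
So z = 11

Answer: 11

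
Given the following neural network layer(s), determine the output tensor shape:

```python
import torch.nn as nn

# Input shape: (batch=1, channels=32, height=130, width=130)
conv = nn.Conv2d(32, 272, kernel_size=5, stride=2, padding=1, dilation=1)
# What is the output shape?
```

Input: (1, 32, 130, 130) -> Output: (1, 272, 64, 64)

Answer: (1, 272, 64, 64)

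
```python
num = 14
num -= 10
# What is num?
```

Trace:
`num = 14` → num = 14
`num -= 10` → num = 4
So num = 4

Answer: 4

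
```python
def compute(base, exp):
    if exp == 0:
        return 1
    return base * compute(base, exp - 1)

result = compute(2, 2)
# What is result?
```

compute(2, 2) = 2 * 2 = 4

Answer: 4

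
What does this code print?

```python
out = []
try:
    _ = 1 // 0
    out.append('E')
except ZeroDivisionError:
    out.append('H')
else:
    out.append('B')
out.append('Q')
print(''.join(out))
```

Execution trace: 'H' (except ZeroDivisionError) → 'Q' (after the try/except). Output: HQ

Answer: HQ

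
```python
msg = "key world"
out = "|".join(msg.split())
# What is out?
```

Trace:
`msg = "key world"` → msg = 'key world'
`out = "|".join(msg.split())` → out = 'key|world'
So out = 'key|world'

Answer: 'key|world'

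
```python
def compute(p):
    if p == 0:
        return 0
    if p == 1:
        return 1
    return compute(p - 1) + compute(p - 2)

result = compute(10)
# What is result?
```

Build up from base cases: compute(0)=0, compute(1)=1, compute(2)=1, compute(3)=2, compute(4)=3, compute(5)=5, compute(6)=8, ..., compute(10)=55

Answer: 55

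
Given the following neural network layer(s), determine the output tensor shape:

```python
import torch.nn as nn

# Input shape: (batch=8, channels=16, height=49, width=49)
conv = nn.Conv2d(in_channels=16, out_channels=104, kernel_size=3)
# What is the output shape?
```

Input: (8, 16, 49, 49) -> Output: (8, 104, 47, 47)

Answer: (8, 104, 47, 47)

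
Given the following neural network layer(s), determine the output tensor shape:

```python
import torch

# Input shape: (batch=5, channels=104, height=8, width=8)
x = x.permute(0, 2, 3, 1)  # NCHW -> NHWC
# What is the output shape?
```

Input: (5, 104, 8, 8) -> Output: (5, 8, 8, 104)

Answer: (5, 8, 8, 104)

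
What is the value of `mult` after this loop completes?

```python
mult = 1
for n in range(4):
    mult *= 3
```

3^4 = 81
`mult` takes the values: 1 → 3 → 9 → 27 → 81

Answer: 81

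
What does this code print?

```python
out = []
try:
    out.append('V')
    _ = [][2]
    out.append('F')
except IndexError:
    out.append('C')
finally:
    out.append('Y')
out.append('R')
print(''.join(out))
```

Execution trace: 'V' (try body) → 'C' (except IndexError) → 'Y' (finally) → 'R' (after the try/except). Output: VCYR

Answer: VCYR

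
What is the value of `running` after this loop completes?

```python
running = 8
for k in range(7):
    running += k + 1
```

Start at 8, add 1 to 7 = 36
`running` takes the values: 8 → 9 → 11 → 14 → 18 → 23 → 29 → 36

Answer: 36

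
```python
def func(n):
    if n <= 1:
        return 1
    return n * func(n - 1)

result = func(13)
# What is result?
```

func(13) = 13 * 12 * 11 * 10 * 9 * 8 * 7 * 6 * 5 * 4 * 3 * 2 * 1 = 6227020800

Answer: 6227020800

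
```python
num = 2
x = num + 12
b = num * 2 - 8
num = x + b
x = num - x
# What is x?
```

Trace:
`num = 2` → num = 2
`x = num + 12` → x = 14
`b = num * 2 - 8` → b = -4
`num = x + b` → num = 10
`x = num - x` → x = -4
So x = -4

Answer: -4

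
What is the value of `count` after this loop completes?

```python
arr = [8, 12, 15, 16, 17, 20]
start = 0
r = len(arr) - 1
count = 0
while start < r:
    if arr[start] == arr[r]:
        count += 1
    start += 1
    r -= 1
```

Count matching pairs from ends
`count` takes the values: 0

Answer: 0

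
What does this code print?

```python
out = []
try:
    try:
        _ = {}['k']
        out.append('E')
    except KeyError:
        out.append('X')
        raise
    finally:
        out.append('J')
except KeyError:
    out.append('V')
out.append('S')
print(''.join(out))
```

Execution trace: 'X' (inner except KeyError) → 'J' (inner finally) → 'V' (outer except KeyError) → 'S' (after the try/except). Output: XJVS

Answer: XJVS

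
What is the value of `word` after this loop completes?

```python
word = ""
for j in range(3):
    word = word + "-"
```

Repeat '-' 3 times
`word` takes the values: "" → "-" → "--" → "---"

Answer: "---"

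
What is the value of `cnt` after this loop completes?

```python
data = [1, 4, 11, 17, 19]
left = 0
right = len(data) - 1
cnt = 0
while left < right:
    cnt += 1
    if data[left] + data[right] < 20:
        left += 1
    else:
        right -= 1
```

Steps to find pair summing to 20
`cnt` takes the values: 0 → 1 → 2 → 3 → 4

Answer: 4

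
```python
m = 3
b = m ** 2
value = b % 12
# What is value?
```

Trace:
`m = 3` → m = 3
`b = m ** 2` → b = 9
`value = b % 12` → value = 9
So value = 9

Answer: 9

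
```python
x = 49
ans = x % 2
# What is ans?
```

Trace:
`x = 49` → x = 49
`ans = x % 2` → ans = 1
So ans = 1

Answer: 1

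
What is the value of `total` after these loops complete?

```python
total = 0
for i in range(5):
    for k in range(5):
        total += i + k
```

Sum of all i+k for i,k in 5x5
`total` takes the values: 0 → 1 → 3 → 6 → 10 → 11 → 13 → 16 → 20 → 25 → 27 → 30 → 34 → 39 → 45 → 48 → 52 → 57 → 63 → 70 → 74 → 79 → 85 → 92 → 100

Answer: 100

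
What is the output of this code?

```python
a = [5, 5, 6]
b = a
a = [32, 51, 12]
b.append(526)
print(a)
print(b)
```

Key concept: rebinding vs mutation: a is rebound to a new list, b still points at the original.
Step by step:
`a = [5, 5, 6]` → a = [5, 5, 6]
`b = a` → b = [5, 5, 6] (same object as a)
`a = [32, 51, 12]` → a = [32, 51, 12]
`b.append(526)` → b = [5, 5, 6, 526]
`print(a)` → prints [32, 51, 12]
`print(b)` → prints [5, 5, 6, 526]

Answer:
[32, 51, 12]
[5, 5, 6, 526]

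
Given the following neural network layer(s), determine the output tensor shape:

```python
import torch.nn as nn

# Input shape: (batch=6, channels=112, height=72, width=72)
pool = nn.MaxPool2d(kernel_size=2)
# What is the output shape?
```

Input: (6, 112, 72, 72) -> Output: (6, 112, 36, 36)

Answer: (6, 112, 36, 36)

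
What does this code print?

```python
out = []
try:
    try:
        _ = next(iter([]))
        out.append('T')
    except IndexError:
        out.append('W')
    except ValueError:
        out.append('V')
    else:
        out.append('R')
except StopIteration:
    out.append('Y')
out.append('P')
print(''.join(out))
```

Execution trace: 'Y' (outer except StopIteration) → 'P' (after the try/except). Output: YP

Answer: YP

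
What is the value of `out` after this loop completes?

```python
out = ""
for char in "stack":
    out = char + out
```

Reverse 'stack'
`out` takes the values: "" → "s" → "ts" → "ats" → "cats" → "kcats"

Answer: "kcats"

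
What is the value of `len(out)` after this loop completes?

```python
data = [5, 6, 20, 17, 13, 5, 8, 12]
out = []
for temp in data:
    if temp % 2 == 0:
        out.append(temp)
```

Count even numbers in [5, 6, 20, 17, 13, 5, 8, 12]
`out` takes the values: [] → [6] → [6, 20] → [6, 20, 8] → [6, 20, 8, 12]
So `len(out)` = 4

Answer: 4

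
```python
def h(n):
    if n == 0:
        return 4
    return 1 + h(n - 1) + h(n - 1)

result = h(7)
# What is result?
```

h(n) = 1 + 2·h(n-1), h(0)=4. Closed form: (4+1)·2^7 - 1 = 639.

Answer: 639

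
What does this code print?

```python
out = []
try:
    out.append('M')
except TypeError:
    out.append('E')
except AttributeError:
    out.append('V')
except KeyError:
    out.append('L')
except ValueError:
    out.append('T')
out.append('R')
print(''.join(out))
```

Execution trace: 'M' (try body, no exception) → 'R' (after the try/except). Output: MR

Answer: MR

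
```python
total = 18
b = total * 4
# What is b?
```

Trace:
`total = 18` → total = 18
`b = total * 4` → b = 72
So b = 72

Answer: 72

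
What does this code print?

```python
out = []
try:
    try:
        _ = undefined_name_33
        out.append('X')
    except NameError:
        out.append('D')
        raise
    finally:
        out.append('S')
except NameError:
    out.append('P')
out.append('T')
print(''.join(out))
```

Execution trace: 'D' (inner except NameError) → 'S' (inner finally) → 'P' (outer except NameError) → 'T' (after the try/except). Output: DSPT

Answer: DSPT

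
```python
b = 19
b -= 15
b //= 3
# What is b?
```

Trace:
`b = 19` → b = 19
`b -= 15` → b = 4
`b //= 3` → b = 1
So b = 1

Answer: 1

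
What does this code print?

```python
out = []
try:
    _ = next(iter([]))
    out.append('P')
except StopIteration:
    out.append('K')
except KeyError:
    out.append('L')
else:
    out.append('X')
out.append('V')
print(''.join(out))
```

Execution trace: 'K' (except StopIteration) → 'V' (after the try/except). Output: KV

Answer: KV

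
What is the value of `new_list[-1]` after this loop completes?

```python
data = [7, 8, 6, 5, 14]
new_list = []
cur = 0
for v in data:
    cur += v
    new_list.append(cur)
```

Cumulative sum ends at 40
`new_list` takes the values: [] → [7] → [7, 15] → [7, 15, 21] → [7, 15, 21, 26] → [7, 15, 21, 26, 40]
So `new_list[-1]` = 40

Answer: 40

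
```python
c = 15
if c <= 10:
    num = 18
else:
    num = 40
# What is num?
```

Trace:
`c = 15` → c = 15
`if c <= 10: ...` → c <= 10 is False, take else branch → num = 40
So num = 40

Answer: 40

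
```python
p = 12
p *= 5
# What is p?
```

Trace:
`p = 12` → p = 12
`p *= 5` → p = 60
So p = 60

Answer: 60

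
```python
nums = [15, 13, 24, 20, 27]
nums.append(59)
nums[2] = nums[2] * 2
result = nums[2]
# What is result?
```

Trace:
`nums = [15, 13, 24, 20, 27]` → nums = [15, 13, 24, 20, 27]
`nums.append(59)` → nums = [15, 13, 24, 20, 27, 59]
`nums[2] = nums[2] * 2` → nums = [15, 13, 48, 20, 27, 59]
`result = nums[2]` → result = 48
So result = 48

Answer: 48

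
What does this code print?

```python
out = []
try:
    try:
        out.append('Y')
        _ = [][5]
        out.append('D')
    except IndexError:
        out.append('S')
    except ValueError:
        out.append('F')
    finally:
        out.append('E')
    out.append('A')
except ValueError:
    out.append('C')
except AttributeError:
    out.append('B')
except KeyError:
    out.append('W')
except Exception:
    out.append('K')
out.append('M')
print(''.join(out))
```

Execution trace: 'Y' (inner try body) → 'S' (inner except IndexError) → 'E' (inner finally) → 'A' (try body, no exception) → 'M' (after the try/except). Output: YSEAM

Answer: YSEAM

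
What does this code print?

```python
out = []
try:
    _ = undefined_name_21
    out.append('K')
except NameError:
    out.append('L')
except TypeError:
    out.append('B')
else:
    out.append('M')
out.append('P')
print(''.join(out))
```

Execution trace: 'L' (except NameError) → 'P' (after the try/except). Output: LP

Answer: LP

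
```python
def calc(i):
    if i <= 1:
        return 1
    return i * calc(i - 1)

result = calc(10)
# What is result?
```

calc(10) = 10 * 9 * 8 * 7 * 6 * 5 * 4 * 3 * 2 * 1 = 3628800

Answer: 3628800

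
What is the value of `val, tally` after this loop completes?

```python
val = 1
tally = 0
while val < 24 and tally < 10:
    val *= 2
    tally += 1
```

Double until >= 24 or 10 iterations
`val, tally` takes the values: (1, 0) → (2, 0) → (2, 1) → (4, 1) → (4, 2) → (8, 2) → (8, 3) → (16, 3) → (16, 4) → (32, 4) → (32, 5)

Answer: 32, 5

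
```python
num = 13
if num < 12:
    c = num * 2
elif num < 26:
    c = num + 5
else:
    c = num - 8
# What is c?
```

Trace:
`num = 13` → num = 13
`if num < 12: ...` → num < 12 is False, num < 26 is True → c = 18
So c = 18

Answer: 18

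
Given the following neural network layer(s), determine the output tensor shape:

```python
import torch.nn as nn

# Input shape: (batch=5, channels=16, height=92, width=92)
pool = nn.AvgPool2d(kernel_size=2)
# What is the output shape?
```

Input: (5, 16, 92, 92) -> Output: (5, 16, 46, 46)

Answer: (5, 16, 46, 46)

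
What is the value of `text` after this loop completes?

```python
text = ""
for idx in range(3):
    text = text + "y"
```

Repeat 'y' 3 times
`text` takes the values: "" → "y" → "yy" → "yyy"

Answer: "yyy"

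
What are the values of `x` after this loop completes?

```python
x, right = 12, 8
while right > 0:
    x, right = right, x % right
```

GCD of 12 and 8
`x` takes the values: 12 → 8 → 4

Answer: 4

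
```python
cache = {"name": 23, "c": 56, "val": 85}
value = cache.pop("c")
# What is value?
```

Trace:
`cache = {"name": 23, "c": 56, "val": 85}` → cache = {'name': 23, 'c': 56, 'val': 85}
`value = cache.pop("c")` → cache = {'name': 23, 'val': 85}; value = 56
So value = 56

Answer: 56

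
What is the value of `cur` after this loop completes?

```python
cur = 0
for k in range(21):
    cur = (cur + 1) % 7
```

Increment mod 7, 21 times = 0
`cur` takes the values: 0 → 1 → 2 → 3 → 4 → 5 → 6 → 0 → 1 → 2 → 3 → 4 → 5 → 6 → 0 → 1 → 2 → 3 → 4 → 5 → 6 → 0

Answer: 0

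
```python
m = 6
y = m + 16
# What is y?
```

Trace:
`m = 6` → m = 6
`y = m + 16` → y = 22
So y = 22

Answer: 22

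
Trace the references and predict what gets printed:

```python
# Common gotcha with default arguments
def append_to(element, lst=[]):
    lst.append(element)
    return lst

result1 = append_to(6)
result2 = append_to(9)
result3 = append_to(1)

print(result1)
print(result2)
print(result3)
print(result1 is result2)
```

Key concept: mutable default argument gotcha.
Step by step:
`result1 = append_to(6)` → result1 = [6]
`result2 = append_to(9)` → result1 = [6, 9] (same object as result2); result2 = [6, 9] (same object as result1)
`result3 = append_to(1)` → result1 = [6, 9, 1] (same object as result2, result3); result2 = [6, 9, 1] (same object as result1, result3); result3 = [6, 9, 1] (same object as result1, result2)
`print(result1)` → prints [6, 9, 1]
`print(result2)` → prints [6, 9, 1]
`print(result3)` → prints [6, 9, 1]
`print(result1 is result2)` → prints True

Answer:
[6, 9, 1]
[6, 9, 1]
[6, 9, 1]
True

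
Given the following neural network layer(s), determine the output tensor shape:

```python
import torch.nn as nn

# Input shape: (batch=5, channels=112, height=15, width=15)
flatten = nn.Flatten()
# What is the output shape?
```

Input: (5, 112, 15, 15) -> Output: (5, 25200)

Answer: (5, 25200)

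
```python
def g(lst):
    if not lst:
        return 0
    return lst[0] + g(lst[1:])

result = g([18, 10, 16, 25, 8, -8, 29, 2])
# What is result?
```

18 + 10 + 16 + 25 + 8 + (-8) + 29 + 2 + 0 = 100

Answer: 100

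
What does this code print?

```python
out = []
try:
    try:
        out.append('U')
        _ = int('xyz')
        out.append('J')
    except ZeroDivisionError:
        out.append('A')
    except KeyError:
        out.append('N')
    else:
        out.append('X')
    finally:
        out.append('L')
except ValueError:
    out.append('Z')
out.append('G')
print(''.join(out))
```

Execution trace: 'U' (try body) → 'L' (finally) → 'Z' (outer except ValueError) → 'G' (after the try/except). Output: ULZG

Answer: ULZG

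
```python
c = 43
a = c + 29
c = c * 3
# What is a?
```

Trace:
`c = 43` → c = 43
`a = c + 29` → a = 72
`c = c * 3` → c = 129
So a = 72

Answer: 72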